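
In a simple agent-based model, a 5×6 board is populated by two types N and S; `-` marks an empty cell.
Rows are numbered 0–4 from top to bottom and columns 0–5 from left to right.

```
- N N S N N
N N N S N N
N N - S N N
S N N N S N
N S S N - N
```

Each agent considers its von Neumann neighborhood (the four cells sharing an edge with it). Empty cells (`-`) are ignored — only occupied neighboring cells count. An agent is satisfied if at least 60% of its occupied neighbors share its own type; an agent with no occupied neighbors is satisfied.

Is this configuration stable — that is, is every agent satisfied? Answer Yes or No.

Row 0: (0,1)N 2/2 satisfied · (0,2)N 2/3 satisfied · (0,3)S 1/3 not · (0,4)N 2/3 satisfied · (0,5)N 2/2 satisfied
Row 1: (1,0)N 2/2 satisfied · (1,1)N 4/4 satisfied · (1,2)N 2/3 satisfied · (1,3)S 2/4 not · (1,4)N 3/4 satisfied · (1,5)N 3/3 satisfied
Row 2: (2,0)N 2/3 satisfied · (2,1)N 3/3 satisfied · (2,3)S 1/3 not · (2,4)N 2/4 not · (2,5)N 3/3 satisfied
Row 3: (3,0)S 0/3 not · (3,1)N 2/4 not · (3,2)N 2/3 satisfied · (3,3)N 2/4 not · (3,4)S 0/3 not · (3,5)N 2/3 satisfied
Row 4: (4,0)N 0/2 not · (4,1)S 1/3 not · (4,2)S 1/3 not · (4,3)N 1/2 not · (4,5)N 1/1 satisfied
For instance (0,3) has only 1/3 same-type neighbors, below 3/5.

No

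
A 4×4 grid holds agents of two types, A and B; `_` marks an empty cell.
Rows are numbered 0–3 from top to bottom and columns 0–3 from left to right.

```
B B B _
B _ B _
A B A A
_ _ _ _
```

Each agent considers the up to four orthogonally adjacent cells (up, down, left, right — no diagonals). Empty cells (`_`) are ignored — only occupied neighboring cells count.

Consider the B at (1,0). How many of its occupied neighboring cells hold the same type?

Occupied neighbors of (1,0): (0,0)=B, (2,0)=A.
Same type (B): 1 of 2.

1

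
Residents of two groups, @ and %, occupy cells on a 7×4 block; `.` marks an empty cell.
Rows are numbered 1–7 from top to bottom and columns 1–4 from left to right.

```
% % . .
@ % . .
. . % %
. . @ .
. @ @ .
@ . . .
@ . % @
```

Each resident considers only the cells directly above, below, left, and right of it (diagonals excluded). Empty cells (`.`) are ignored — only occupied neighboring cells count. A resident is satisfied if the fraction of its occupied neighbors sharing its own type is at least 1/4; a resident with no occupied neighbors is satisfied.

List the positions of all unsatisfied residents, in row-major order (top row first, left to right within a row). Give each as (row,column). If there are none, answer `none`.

(2,1), (7,3), (7,4)

Row 1: (1,1)% 1/2 satisfied · (1,2)% 2/2 satisfied
Row 2: (2,1)@ 0/2 not · (2,2)% 1/2 satisfied
Row 3: (3,3)% 1/2 satisfied · (3,4)% 1/1 satisfied
Row 4: (4,3)@ 1/2 satisfied
Row 5: (5,2)@ 1/1 satisfied · (5,3)@ 2/2 satisfied
Row 6: (6,1)@ 1/1 satisfied
Row 7: (7,1)@ 1/1 satisfied · (7,3)% 0/1 not · (7,4)@ 0/1 not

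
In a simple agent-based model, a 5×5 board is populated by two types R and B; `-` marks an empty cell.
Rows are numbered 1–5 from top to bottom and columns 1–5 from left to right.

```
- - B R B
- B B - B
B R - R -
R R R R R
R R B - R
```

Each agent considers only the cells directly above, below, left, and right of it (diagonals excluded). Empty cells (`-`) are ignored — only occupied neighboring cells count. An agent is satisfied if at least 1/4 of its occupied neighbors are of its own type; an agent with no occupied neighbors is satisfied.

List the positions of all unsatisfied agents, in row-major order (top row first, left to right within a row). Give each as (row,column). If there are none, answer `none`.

(1,4), (3,1), (5,3)

Row 1: (1,3)B 1/2 satisfied · (1,4)R 0/2 not · (1,5)B 1/2 satisfied
Row 2: (2,2)B 1/2 satisfied · (2,3)B 2/2 satisfied · (2,5)B 1/1 satisfied
Row 3: (3,1)B 0/2 not · (3,2)R 1/3 satisfied · (3,4)R 1/1 satisfied
Row 4: (4,1)R 2/3 satisfied · (4,2)R 4/4 satisfied · (4,3)R 2/3 satisfied · (4,4)R 3/3 satisfied · (4,5)R 2/2 satisfied
Row 5: (5,1)R 2/2 satisfied · (5,2)R 2/3 satisfied · (5,3)B 0/2 not · (5,5)R 1/1 satisfied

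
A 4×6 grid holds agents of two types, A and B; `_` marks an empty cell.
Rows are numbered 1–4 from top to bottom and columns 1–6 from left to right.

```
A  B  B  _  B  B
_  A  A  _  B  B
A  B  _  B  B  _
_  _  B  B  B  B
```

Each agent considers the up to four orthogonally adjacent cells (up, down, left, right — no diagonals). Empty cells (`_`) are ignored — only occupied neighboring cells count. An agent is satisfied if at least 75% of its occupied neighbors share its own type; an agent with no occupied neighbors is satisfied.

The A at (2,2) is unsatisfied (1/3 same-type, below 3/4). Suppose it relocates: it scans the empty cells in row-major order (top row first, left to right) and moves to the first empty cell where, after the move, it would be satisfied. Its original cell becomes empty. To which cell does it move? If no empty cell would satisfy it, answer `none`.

Vacating (2,2). Empty cells in order:
  (1,4): 0/2 same-type → still unsatisfied.
  (2,1): 2/2 same-type → satisfied — stop here.

(2,1)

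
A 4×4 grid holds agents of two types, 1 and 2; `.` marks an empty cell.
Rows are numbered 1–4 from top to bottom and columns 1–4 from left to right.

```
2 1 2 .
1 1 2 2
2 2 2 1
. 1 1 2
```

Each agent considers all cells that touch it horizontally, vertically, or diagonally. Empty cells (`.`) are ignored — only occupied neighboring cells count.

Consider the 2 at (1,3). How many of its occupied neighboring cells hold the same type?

2

Occupied neighbors of (1,3): (1,2)=1, (2,2)=1, (2,3)=2, (2,4)=2.
Same type (2): 2 of 4.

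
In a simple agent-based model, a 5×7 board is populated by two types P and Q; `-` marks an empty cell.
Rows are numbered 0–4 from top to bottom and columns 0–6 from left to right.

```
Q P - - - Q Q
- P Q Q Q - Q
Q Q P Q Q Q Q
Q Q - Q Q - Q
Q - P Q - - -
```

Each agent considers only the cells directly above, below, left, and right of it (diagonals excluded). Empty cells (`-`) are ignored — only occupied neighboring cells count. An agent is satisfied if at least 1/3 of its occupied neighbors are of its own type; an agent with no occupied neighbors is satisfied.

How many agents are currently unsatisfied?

3

(0,0)Q 0/1 not
(0,1)P 1/2 satisfied
(0,5)Q 1/1 satisfied
(0,6)Q 2/2 satisfied
(1,1)P 1/3 satisfied
(1,2)Q 1/3 satisfied
(1,3)Q 3/3 satisfied
(1,4)Q 2/2 satisfied
(1,6)Q 2/2 satisfied
(2,0)Q 2/2 satisfied
(2,1)Q 2/4 satisfied
(2,2)P 0/3 not
(2,3)Q 3/4 satisfied
(2,4)Q 4/4 satisfied
(2,5)Q 2/2 satisfied
(2,6)Q 3/3 satisfied
(3,0)Q 3/3 satisfied
(3,1)Q 2/2 satisfied
(3,3)Q 3/3 satisfied
(3,4)Q 2/2 satisfied
(3,6)Q 1/1 satisfied
(4,0)Q 1/1 satisfied
(4,2)P 0/1 not
(4,3)Q 1/2 satisfied
Unsatisfied: (0,0), (2,2), (4,2) — 3 in total.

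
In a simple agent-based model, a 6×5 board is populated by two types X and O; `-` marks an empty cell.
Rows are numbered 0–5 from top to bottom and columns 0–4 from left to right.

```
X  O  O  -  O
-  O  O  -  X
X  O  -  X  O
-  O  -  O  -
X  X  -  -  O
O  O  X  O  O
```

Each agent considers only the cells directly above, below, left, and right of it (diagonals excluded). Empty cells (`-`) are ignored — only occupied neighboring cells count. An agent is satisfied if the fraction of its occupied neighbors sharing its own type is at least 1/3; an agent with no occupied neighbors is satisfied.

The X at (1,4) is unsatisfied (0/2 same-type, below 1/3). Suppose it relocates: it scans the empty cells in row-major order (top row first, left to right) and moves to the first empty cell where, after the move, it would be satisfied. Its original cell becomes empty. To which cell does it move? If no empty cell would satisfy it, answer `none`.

(1,0)

Vacating (1,4). Empty cells in order:
  (0,3): 0/2 same-type → still unsatisfied.
  (1,0): 2/3 same-type → satisfied — stop here.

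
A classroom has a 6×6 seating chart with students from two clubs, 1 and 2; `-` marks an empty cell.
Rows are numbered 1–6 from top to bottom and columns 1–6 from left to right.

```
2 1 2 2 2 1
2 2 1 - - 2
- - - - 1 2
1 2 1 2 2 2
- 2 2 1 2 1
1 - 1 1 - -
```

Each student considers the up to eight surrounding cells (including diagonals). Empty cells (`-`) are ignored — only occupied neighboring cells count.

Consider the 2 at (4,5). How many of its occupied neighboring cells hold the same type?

4

Occupied neighbors of (4,5): (3,5)=1, (3,6)=2, (4,4)=2, (4,6)=2, (5,4)=1, (5,5)=2, (5,6)=1.
Same type (2): 4 of 7.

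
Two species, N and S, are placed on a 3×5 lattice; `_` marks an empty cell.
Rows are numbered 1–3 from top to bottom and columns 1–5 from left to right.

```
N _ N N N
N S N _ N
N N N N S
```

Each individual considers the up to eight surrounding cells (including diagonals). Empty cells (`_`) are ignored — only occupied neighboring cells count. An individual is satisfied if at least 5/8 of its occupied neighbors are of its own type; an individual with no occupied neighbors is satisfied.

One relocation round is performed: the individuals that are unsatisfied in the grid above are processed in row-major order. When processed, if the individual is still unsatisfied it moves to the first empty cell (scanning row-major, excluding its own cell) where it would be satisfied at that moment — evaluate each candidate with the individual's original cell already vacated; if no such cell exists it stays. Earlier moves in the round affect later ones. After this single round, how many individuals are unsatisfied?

2

Initially unsatisfied (in order): (1,1), (2,2), (3,5).
  (1,1) → (1,2).
  (2,2): no empty cell satisfies it; stays.
  (3,5): no empty cell satisfies it; stays.
Resulting grid:
_ N N N N
N S N _ N
N N N N S
Unsatisfied now: (2,2), (3,5).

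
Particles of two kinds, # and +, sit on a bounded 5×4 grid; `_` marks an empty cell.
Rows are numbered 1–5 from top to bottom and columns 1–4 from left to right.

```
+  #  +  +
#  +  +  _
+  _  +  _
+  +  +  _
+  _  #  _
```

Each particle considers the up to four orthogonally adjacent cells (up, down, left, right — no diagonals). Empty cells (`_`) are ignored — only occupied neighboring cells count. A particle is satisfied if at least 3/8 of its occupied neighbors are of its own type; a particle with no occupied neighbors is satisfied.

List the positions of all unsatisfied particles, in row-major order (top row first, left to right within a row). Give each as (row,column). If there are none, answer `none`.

(1,1)+ 0/2 unhappy
(1,2)# 0/3 unhappy
(1,3)+ 2/3 ok
(1,4)+ 1/1 ok
(2,1)# 0/3 unhappy
(2,2)+ 1/3 unhappy
(2,3)+ 3/3 ok
(3,1)+ 1/2 ok
(3,3)+ 2/2 ok
(4,1)+ 3/3 ok
(4,2)+ 2/2 ok
(4,3)+ 2/3 ok
(5,1)+ 1/1 ok
(5,3)# 0/1 unhappy

(1,1), (1,2), (2,1), (2,2), (5,3)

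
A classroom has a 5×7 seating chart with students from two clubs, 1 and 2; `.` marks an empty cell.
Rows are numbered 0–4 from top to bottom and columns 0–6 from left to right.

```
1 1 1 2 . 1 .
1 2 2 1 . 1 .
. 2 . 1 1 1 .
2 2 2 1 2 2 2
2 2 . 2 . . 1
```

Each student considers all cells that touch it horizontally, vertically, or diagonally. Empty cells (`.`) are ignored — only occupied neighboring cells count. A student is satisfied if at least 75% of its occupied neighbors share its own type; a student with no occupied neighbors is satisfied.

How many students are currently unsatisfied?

Row 0: (0,0)1 2/3 not · (0,1)1 3/5 not · (0,2)1 2/5 not · (0,3)2 1/3 not · (0,5)1 1/1 satisfied
Row 1: (1,0)1 2/4 not · (1,1)2 2/6 not · (1,2)2 3/7 not · (1,3)1 3/5 not · (1,5)1 3/3 satisfied
Row 2: (2,1)2 5/6 satisfied · (2,3)1 3/6 not · (2,4)1 5/7 not · (2,5)1 2/5 not
Row 3: (3,0)2 4/4 satisfied · (3,1)2 5/5 satisfied · (3,2)2 4/6 not · (3,3)1 2/5 not · (3,4)2 2/6 not · (3,5)2 2/5 not · (3,6)2 1/3 not
Row 4: (4,0)2 3/3 satisfied · (4,1)2 4/4 satisfied · (4,3)2 2/3 not · (4,6)1 0/2 not
Unsatisfied: (0,0), (0,1), (0,2), (0,3), (1,0), (1,1), (1,2), (1,3), (2,3), (2,4), (2,5), (3,2), (3,3), (3,4), (3,5), (3,6), (4,3), (4,6) — 18 in total.

18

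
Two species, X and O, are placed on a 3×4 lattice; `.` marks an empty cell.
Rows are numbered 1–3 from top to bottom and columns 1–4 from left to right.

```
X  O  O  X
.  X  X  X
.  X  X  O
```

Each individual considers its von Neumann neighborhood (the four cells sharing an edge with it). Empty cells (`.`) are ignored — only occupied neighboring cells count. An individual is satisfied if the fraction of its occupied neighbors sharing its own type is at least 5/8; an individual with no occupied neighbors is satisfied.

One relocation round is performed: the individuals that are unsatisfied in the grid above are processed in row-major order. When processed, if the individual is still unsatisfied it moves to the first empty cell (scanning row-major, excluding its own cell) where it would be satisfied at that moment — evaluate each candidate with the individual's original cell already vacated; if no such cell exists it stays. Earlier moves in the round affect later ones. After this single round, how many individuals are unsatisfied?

4

Initially unsatisfied (in order): (1,1), (1,2), (1,3), (1,4), (3,4).
  (1,1) → (2,1).
  (1,2): no empty cell satisfies it; stays.
  (1,3): no empty cell satisfies it; stays.
  (1,4) → (3,1).
  (3,4): no empty cell satisfies it; stays.
Resulting grid:
. O O .
X X X X
X X X O
Unsatisfied now: (1,2), (1,3), (2,4), (3,4).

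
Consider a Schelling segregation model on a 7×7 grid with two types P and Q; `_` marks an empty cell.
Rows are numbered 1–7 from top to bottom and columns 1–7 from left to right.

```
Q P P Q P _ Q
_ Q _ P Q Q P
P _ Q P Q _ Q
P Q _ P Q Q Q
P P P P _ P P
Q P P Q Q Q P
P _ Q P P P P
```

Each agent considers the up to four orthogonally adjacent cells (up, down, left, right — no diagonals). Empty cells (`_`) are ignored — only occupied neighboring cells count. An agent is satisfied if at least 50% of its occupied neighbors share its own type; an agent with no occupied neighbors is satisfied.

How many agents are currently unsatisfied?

17

Row 1: (1,1)Q 0/1 unhappy · (1,2)P 1/3 unhappy · (1,3)P 1/2 ok · (1,4)Q 0/3 unhappy · (1,5)P 0/2 unhappy · (1,7)Q 0/1 unhappy
Row 2: (2,2)Q 0/1 unhappy · (2,4)P 1/3 unhappy · (2,5)Q 2/4 ok · (2,6)Q 1/2 ok · (2,7)P 0/3 unhappy
Row 3: (3,1)P 1/1 ok · (3,3)Q 0/1 unhappy · (3,4)P 2/4 ok · (3,5)Q 2/3 ok · (3,7)Q 1/2 ok
Row 4: (4,1)P 2/3 ok · (4,2)Q 0/2 unhappy · (4,4)P 2/3 ok · (4,5)Q 2/3 ok · (4,6)Q 2/3 ok · (4,7)Q 2/3 ok
Row 5: (5,1)P 2/3 ok · (5,2)P 3/4 ok · (5,3)P 3/3 ok · (5,4)P 2/3 ok · (5,6)P 1/3 unhappy · (5,7)P 2/3 ok
Row 6: (6,1)Q 0/3 unhappy · (6,2)P 2/3 ok · (6,3)P 2/4 ok · (6,4)Q 1/4 unhappy · (6,5)Q 2/3 ok · (6,6)Q 1/4 unhappy · (6,7)P 2/3 ok
Row 7: (7,1)P 0/1 unhappy · (7,3)Q 0/2 unhappy · (7,4)P 1/3 unhappy · (7,5)P 2/3 ok · (7,6)P 2/3 ok · (7,7)P 2/2 ok
Unsatisfied: (1,1), (1,2), (1,4), (1,5), (1,7), (2,2), (2,4), (2,7), (3,3), (4,2), (5,6), (6,1), (6,4), (6,6), (7,1), (7,3), (7,4) — 17 in total.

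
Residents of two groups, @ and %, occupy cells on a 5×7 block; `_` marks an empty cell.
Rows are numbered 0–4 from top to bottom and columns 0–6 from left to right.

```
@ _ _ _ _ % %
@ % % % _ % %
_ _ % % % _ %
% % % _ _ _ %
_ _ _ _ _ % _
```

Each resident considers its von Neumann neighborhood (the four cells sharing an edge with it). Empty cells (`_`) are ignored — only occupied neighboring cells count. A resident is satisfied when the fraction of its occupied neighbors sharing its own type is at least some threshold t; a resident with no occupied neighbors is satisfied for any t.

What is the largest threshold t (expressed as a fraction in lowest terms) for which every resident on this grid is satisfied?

(0,0)@ 1/1
(0,5)% 2/2
(0,6)% 2/2
(1,0)@ 1/2
(1,1)% 1/2
(1,2)% 3/3
(1,3)% 2/2
(1,5)% 2/2
(1,6)% 3/3
(2,2)% 3/3
(2,3)% 3/3
(2,4)% 1/1
(2,6)% 2/2
(3,0)% 1/1
(3,1)% 2/2
(3,2)% 2/2
(3,6)% 1/1
(4,5)% — no occupied neighbors
The smallest same-type fraction is 1/2 at (1,0), which reduces to 1/2. Any threshold above that leaves this resident unsatisfied.

1/2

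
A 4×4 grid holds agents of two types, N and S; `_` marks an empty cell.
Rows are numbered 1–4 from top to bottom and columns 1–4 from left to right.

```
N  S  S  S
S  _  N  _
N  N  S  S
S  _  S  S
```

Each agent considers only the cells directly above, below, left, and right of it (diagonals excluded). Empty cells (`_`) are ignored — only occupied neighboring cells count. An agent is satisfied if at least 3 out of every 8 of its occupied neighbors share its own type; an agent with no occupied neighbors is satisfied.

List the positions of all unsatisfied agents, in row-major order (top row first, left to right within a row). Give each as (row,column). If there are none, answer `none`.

(1,1), (2,1), (2,3), (3,1), (4,1)

(1,1)N 0/2 not
(1,2)S 1/2 satisfied
(1,3)S 2/3 satisfied
(1,4)S 1/1 satisfied
(2,1)S 0/2 not
(2,3)N 0/2 not
(3,1)N 1/3 not
(3,2)N 1/2 satisfied
(3,3)S 2/4 satisfied
(3,4)S 2/2 satisfied
(4,1)S 0/1 not
(4,3)S 2/2 satisfied
(4,4)S 2/2 satisfied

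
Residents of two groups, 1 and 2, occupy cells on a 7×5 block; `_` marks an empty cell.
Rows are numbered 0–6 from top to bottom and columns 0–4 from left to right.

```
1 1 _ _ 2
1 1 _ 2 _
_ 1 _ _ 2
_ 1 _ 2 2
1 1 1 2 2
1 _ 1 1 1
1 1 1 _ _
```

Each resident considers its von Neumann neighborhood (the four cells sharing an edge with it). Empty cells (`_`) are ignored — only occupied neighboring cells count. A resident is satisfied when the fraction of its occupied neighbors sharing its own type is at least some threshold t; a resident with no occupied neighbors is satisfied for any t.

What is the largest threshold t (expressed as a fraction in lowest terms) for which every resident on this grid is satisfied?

Row 0: (0,0)1 2/2 · (0,1)1 2/2 · (0,4)2 — no occupied neighbors
Row 1: (1,0)1 2/2 · (1,1)1 3/3 · (1,3)2 — no occupied neighbors
Row 2: (2,1)1 2/2 · (2,4)2 1/1
Row 3: (3,1)1 2/2 · (3,3)2 2/2 · (3,4)2 3/3
Row 4: (4,0)1 2/2 · (4,1)1 3/3 · (4,2)1 2/3 · (4,3)2 2/4 · (4,4)2 2/3
Row 5: (5,0)1 2/2 · (5,2)1 3/3 · (5,3)1 2/3 · (5,4)1 1/2
Row 6: (6,0)1 2/2 · (6,1)1 2/2 · (6,2)1 2/2
The smallest same-type fraction is 2/4 at (4,3), which reduces to 1/2. Any threshold above that leaves this resident unsatisfied.

1/2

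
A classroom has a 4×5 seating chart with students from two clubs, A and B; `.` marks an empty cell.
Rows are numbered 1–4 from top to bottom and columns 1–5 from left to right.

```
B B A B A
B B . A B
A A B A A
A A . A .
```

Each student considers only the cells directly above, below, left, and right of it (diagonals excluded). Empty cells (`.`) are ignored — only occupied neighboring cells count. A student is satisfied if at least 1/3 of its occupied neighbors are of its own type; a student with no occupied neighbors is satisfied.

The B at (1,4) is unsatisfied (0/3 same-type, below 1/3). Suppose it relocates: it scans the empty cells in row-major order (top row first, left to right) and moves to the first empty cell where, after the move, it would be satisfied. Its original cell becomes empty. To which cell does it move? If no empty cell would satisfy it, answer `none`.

Vacating (1,4). Empty cells in order:
  (2,3): 2/4 same-type → satisfied — stop here.

(2,3)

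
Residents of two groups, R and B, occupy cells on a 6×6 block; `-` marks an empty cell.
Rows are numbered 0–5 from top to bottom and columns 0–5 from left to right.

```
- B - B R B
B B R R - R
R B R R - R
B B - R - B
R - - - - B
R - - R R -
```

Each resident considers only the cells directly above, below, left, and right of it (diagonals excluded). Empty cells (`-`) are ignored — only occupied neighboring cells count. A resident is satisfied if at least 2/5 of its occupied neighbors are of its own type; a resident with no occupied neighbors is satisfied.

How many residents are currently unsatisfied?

Row 0: (0,1)B 1/1 ✓ · (0,3)B 0/2 ✗ · (0,4)R 0/2 ✗ · (0,5)B 0/2 ✗
Row 1: (1,0)B 1/2 ✓ · (1,1)B 3/4 ✓ · (1,2)R 2/3 ✓ · (1,3)R 2/3 ✓ · (1,5)R 1/2 ✓
Row 2: (2,0)R 0/3 ✗ · (2,1)B 2/4 ✓ · (2,2)R 2/3 ✓ · (2,3)R 3/3 ✓ · (2,5)R 1/2 ✓
Row 3: (3,0)B 1/3 ✗ · (3,1)B 2/2 ✓ · (3,3)R 1/1 ✓ · (3,5)B 1/2 ✓
Row 4: (4,0)R 1/2 ✓ · (4,5)B 1/1 ✓
Row 5: (5,0)R 1/1 ✓ · (5,3)R 1/1 ✓ · (5,4)R 1/1 ✓
Unsatisfied: (0,3), (0,4), (0,5), (2,0), (3,0) — 5 in total.

5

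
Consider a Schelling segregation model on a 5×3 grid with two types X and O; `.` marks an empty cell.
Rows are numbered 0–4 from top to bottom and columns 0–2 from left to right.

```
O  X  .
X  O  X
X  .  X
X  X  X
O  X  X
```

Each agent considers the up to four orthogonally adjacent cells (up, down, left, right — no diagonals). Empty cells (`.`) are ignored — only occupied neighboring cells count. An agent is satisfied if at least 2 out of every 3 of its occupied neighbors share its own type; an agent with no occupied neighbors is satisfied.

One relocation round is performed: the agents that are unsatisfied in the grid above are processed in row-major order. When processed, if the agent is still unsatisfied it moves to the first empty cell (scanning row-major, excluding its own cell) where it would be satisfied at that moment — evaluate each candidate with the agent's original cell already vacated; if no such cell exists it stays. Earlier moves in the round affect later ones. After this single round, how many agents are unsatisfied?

2

Initially unsatisfied (in order): (0,0), (0,1), (1,0), (1,1), (1,2), (4,0).
  (0,0): no empty cell satisfies it; stays.
  (0,1) → (0,2).
  (1,0) → (2,1).
  (1,1): no empty cell satisfies it; stays.
  (1,2): now satisfied by earlier moves; stays.
  (4,0) → (0,1).
Resulting grid:
O O X
. O X
X X X
X X X
. X X
Unsatisfied now: (0,2), (1,1).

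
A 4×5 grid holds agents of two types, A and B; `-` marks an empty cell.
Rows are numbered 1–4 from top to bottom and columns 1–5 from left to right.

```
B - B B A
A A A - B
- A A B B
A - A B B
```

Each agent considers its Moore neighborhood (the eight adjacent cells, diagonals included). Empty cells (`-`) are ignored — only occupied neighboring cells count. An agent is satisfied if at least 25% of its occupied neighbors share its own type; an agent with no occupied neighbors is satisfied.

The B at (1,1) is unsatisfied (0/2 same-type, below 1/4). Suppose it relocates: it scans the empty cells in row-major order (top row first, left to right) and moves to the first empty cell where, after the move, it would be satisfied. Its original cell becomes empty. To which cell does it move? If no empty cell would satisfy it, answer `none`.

Vacating (1,1). Empty cells in order:
  (1,2): 1/4 same-type → satisfied — stop here.

(1,2)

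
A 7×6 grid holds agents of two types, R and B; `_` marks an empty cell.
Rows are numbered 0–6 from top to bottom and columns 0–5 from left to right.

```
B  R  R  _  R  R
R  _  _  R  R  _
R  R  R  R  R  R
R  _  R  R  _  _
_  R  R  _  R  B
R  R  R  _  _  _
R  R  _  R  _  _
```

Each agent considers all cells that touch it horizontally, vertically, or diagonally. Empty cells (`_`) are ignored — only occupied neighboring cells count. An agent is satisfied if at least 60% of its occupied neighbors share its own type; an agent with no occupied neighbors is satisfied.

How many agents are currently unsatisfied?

Row 0: (0,0)B 0/2 not · (0,1)R 2/3 satisfied · (0,2)R 2/2 satisfied · (0,4)R 3/3 satisfied · (0,5)R 2/2 satisfied
Row 1: (1,0)R 3/4 satisfied · (1,3)R 6/6 satisfied · (1,4)R 6/6 satisfied
Row 2: (2,0)R 3/3 satisfied · (2,1)R 5/5 satisfied · (2,2)R 5/5 satisfied · (2,3)R 6/6 satisfied · (2,4)R 5/5 satisfied · (2,5)R 2/2 satisfied
Row 3: (3,0)R 3/3 satisfied · (3,2)R 6/6 satisfied · (3,3)R 6/6 satisfied
Row 4: (4,1)R 6/6 satisfied · (4,2)R 5/5 satisfied · (4,4)R 1/2 not · (4,5)B 0/1 not
Row 5: (5,0)R 4/4 satisfied · (5,1)R 6/6 satisfied · (5,2)R 5/5 satisfied
Row 6: (6,0)R 3/3 satisfied · (6,1)R 4/4 satisfied · (6,3)R 1/1 satisfied
Unsatisfied: (0,0), (4,4), (4,5) — 3 in total.

3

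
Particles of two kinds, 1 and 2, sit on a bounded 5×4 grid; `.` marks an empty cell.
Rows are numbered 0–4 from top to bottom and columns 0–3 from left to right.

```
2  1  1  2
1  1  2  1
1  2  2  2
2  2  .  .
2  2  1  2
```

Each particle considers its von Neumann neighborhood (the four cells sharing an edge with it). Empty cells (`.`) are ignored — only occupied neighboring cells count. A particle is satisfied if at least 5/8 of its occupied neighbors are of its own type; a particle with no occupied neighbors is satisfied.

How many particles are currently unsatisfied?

11

Row 0: (0,0)2 0/2 ✗ · (0,1)1 2/3 ✓ · (0,2)1 1/3 ✗ · (0,3)2 0/2 ✗
Row 1: (1,0)1 2/3 ✓ · (1,1)1 2/4 ✗ · (1,2)2 1/4 ✗ · (1,3)1 0/3 ✗
Row 2: (2,0)1 1/3 ✗ · (2,1)2 2/4 ✗ · (2,2)2 3/3 ✓ · (2,3)2 1/2 ✗
Row 3: (3,0)2 2/3 ✓ · (3,1)2 3/3 ✓
Row 4: (4,0)2 2/2 ✓ · (4,1)2 2/3 ✓ · (4,2)1 0/2 ✗ · (4,3)2 0/1 ✗
Unsatisfied: (0,0), (0,2), (0,3), (1,1), (1,2), (1,3), (2,0), (2,1), (2,3), (4,2), (4,3) — 11 in total.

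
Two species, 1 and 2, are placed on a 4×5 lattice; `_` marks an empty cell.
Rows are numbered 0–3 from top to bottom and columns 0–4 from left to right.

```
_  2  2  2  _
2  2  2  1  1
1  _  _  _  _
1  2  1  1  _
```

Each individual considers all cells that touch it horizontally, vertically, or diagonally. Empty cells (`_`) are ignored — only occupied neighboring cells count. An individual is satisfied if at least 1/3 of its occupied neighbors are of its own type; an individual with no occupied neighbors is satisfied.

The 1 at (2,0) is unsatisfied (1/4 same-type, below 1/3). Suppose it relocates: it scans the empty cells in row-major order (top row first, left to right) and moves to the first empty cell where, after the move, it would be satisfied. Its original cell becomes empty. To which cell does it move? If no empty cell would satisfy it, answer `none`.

Vacating (2,0). Empty cells in order:
  (0,0): 0/3 same-type → still unsatisfied.
  (0,4): 2/3 same-type → satisfied — stop here.

(0,4)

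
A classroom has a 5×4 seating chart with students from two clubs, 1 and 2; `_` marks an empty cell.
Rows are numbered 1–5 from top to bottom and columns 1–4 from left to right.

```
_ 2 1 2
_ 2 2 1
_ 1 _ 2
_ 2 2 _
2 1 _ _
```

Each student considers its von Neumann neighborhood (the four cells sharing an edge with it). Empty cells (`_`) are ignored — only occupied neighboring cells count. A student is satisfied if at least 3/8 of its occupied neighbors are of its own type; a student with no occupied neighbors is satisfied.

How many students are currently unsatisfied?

Row 1: (1,2)2 1/2 ok · (1,3)1 0/3 unhappy · (1,4)2 0/2 unhappy
Row 2: (2,2)2 2/3 ok · (2,3)2 1/3 unhappy · (2,4)1 0/3 unhappy
Row 3: (3,2)1 0/2 unhappy · (3,4)2 0/1 unhappy
Row 4: (4,2)2 1/3 unhappy · (4,3)2 1/1 ok
Row 5: (5,1)2 0/1 unhappy · (5,2)1 0/2 unhappy
Unsatisfied: (1,3), (1,4), (2,3), (2,4), (3,2), (3,4), (4,2), (5,1), (5,2) — 9 in total.

9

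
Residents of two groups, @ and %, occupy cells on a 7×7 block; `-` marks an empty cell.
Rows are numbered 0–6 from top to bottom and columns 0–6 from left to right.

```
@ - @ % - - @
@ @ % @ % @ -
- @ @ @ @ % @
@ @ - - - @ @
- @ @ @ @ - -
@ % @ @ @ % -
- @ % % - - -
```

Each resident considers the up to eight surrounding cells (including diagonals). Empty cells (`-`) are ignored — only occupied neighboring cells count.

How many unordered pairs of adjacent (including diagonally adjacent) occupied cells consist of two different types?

30

Scan each occupied cell's neighbors to the right and below (and the two forward diagonals) so each pair is counted once.
From row 0: 3 unlike of 10 pairs (running 3/10).
From row 1: 10 unlike of 20 pairs (running 13/30).
From row 2: 4 unlike of 13 pairs (running 17/43).
From row 3: 0 unlike of 6 pairs (running 17/49).
From row 4: 3 unlike of 15 pairs (running 20/64).
From row 5: 9 unlike of 14 pairs (running 29/78).
From row 6: 1 unlike of 2 pairs (running 30/80).
Total adjacent occupied pairs: 80; unlike-type pairs: 30.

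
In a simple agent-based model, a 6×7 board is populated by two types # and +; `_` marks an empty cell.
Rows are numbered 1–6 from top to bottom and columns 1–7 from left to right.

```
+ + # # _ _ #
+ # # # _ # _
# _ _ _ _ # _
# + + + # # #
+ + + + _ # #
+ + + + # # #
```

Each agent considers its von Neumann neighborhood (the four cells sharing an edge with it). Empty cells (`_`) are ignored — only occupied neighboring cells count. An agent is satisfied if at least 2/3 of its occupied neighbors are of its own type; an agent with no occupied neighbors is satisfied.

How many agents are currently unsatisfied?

7

(1,1)+ 2/2 ok
(1,2)+ 1/3 unhappy
(1,3)# 2/3 ok
(1,4)# 2/2 ok
(1,7)# 0/0 ok
(2,1)+ 1/3 unhappy
(2,2)# 1/3 unhappy
(2,3)# 3/3 ok
(2,4)# 2/2 ok
(2,6)# 1/1 ok
(3,1)# 1/2 unhappy
(3,6)# 2/2 ok
(4,1)# 1/3 unhappy
(4,2)+ 2/3 ok
(4,3)+ 3/3 ok
(4,4)+ 2/3 ok
(4,5)# 1/2 unhappy
(4,6)# 4/4 ok
(4,7)# 2/2 ok
(5,1)+ 2/3 ok
(5,2)+ 4/4 ok
(5,3)+ 4/4 ok
(5,4)+ 3/3 ok
(5,6)# 3/3 ok
(5,7)# 3/3 ok
(6,1)+ 2/2 ok
(6,2)+ 3/3 ok
(6,3)+ 3/3 ok
(6,4)+ 2/3 ok
(6,5)# 1/2 unhappy
(6,6)# 3/3 ok
(6,7)# 2/2 ok
Unsatisfied: (1,2), (2,1), (2,2), (3,1), (4,1), (4,5), (6,5) — 7 in total.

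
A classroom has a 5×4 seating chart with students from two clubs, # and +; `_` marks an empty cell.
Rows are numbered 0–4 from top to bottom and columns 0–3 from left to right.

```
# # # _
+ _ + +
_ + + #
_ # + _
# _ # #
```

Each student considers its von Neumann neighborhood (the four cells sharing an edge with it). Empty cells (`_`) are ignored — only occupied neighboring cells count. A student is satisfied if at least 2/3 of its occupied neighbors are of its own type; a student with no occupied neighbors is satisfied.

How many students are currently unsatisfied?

9

Row 0: (0,0)# 1/2 not · (0,1)# 2/2 satisfied · (0,2)# 1/2 not
Row 1: (1,0)+ 0/1 not · (1,2)+ 2/3 satisfied · (1,3)+ 1/2 not
Row 2: (2,1)+ 1/2 not · (2,2)+ 3/4 satisfied · (2,3)# 0/2 not
Row 3: (3,1)# 0/2 not · (3,2)+ 1/3 not
Row 4: (4,0)# 0/0 satisfied · (4,2)# 1/2 not · (4,3)# 1/1 satisfied
Unsatisfied: (0,0), (0,2), (1,0), (1,3), (2,1), (2,3), (3,1), (3,2), (4,2) — 9 in total.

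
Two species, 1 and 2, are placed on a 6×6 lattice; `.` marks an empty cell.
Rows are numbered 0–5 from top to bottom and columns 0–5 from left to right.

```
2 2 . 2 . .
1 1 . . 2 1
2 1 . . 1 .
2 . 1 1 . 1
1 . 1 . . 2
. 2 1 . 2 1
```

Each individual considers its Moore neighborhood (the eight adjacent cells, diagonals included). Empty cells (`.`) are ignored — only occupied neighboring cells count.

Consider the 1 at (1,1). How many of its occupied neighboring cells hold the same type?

2

Occupied neighbors of (1,1): (0,0)=2, (0,1)=2, (1,0)=1, (2,0)=2, (2,1)=1.
Same type (1): 2 of 5.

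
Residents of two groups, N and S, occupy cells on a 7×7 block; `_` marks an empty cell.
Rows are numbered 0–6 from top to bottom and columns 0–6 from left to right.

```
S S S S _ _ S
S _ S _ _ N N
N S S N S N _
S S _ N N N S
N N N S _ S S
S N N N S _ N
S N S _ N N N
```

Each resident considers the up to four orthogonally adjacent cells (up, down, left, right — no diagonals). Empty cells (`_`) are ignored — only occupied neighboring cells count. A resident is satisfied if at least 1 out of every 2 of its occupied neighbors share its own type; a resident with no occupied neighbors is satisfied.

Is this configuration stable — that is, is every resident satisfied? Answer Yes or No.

Row 0: (0,0)S 2/2 ✓ · (0,1)S 2/2 ✓ · (0,2)S 3/3 ✓ · (0,3)S 1/1 ✓ · (0,6)S 0/1 ✗
Row 1: (1,0)S 1/2 ✓ · (1,2)S 2/2 ✓ · (1,5)N 2/2 ✓ · (1,6)N 1/2 ✓
Row 2: (2,0)N 0/3 ✗ · (2,1)S 2/3 ✓ · (2,2)S 2/3 ✓ · (2,3)N 1/3 ✗ · (2,4)S 0/3 ✗ · (2,5)N 2/3 ✓
Row 3: (3,0)S 1/3 ✗ · (3,1)S 2/3 ✓ · (3,3)N 2/3 ✓ · (3,4)N 2/3 ✓ · (3,5)N 2/4 ✓ · (3,6)S 1/2 ✓
Row 4: (4,0)N 1/3 ✗ · (4,1)N 3/4 ✓ · (4,2)N 2/3 ✓ · (4,3)S 0/3 ✗ · (4,5)S 1/2 ✓ · (4,6)S 2/3 ✓
Row 5: (5,0)S 1/3 ✗ · (5,1)N 3/4 ✓ · (5,2)N 3/4 ✓ · (5,3)N 1/3 ✗ · (5,4)S 0/2 ✗ · (5,6)N 1/2 ✓
Row 6: (6,0)S 1/2 ✓ · (6,1)N 1/3 ✗ · (6,2)S 0/2 ✗ · (6,4)N 1/2 ✓ · (6,5)N 2/2 ✓ · (6,6)N 2/2 ✓
For instance (0,6) has only 0/1 same-type neighbors, below 1/2.

No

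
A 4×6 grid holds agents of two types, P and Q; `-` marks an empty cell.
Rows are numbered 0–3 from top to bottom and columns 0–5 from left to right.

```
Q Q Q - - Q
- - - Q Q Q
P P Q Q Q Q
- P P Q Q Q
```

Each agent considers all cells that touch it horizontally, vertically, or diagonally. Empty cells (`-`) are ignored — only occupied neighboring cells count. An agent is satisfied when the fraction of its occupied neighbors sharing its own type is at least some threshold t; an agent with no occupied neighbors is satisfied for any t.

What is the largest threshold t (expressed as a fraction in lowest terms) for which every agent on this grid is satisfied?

2/5

(0,0)Q 1/1
(0,1)Q 2/2
(0,2)Q 2/2
(0,5)Q 2/2
(1,3)Q 5/5
(1,4)Q 6/6
(1,5)Q 4/4
(2,0)P 2/2
(2,1)P 3/4
(2,2)Q 3/6
(2,3)Q 6/7
(2,4)Q 8/8
(2,5)Q 5/5
(3,1)P 3/4
(3,2)P 2/5
(3,3)Q 4/5
(3,4)Q 5/5
(3,5)Q 3/3
The smallest same-type fraction is 2/5 at (3,2), which reduces to 2/5. Any threshold above that leaves this agent unsatisfied.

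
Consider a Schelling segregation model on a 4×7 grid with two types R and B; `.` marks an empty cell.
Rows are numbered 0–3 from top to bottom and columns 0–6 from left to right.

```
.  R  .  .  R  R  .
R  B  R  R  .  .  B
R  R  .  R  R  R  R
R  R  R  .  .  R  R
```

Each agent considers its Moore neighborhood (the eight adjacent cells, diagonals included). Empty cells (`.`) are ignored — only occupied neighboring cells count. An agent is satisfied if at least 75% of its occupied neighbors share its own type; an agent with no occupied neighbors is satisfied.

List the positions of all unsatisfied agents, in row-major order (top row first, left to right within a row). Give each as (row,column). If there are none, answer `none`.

(0,1), (0,5), (1,1), (1,6)

(0,1)R 2/3 ✗
(0,4)R 2/2 ✓
(0,5)R 1/2 ✗
(1,0)R 3/4 ✓
(1,1)B 0/5 ✗
(1,2)R 4/5 ✓
(1,3)R 4/4 ✓
(1,6)B 0/3 ✗
(2,0)R 4/5 ✓
(2,1)R 6/7 ✓
(2,3)R 4/4 ✓
(2,4)R 4/4 ✓
(2,5)R 4/5 ✓
(2,6)R 3/4 ✓
(3,0)R 3/3 ✓
(3,1)R 4/4 ✓
(3,2)R 3/3 ✓
(3,5)R 4/4 ✓
(3,6)R 3/3 ✓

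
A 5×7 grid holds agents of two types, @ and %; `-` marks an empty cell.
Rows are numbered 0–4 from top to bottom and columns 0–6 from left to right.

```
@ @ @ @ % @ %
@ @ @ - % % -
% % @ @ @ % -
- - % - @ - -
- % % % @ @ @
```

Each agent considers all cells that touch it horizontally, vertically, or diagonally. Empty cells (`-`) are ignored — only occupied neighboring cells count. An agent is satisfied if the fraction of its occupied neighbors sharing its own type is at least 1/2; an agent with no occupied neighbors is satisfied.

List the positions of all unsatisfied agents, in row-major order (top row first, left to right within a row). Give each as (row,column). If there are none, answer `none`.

(0,5), (1,4), (2,0), (2,1), (2,4)

Row 0: (0,0)@ 3/3 ok · (0,1)@ 5/5 ok · (0,2)@ 4/4 ok · (0,3)@ 2/4 ok · (0,4)% 2/4 ok · (0,5)@ 0/4 unhappy · (0,6)% 1/2 ok
Row 1: (1,0)@ 3/5 ok · (1,1)@ 6/8 ok · (1,2)@ 6/7 ok · (1,4)% 3/7 unhappy · (1,5)% 4/6 ok
Row 2: (2,0)% 1/3 unhappy · (2,1)% 2/6 unhappy · (2,2)@ 3/5 ok · (2,3)@ 4/6 ok · (2,4)@ 2/5 unhappy · (2,5)% 2/4 ok
Row 3: (3,2)% 4/6 ok · (3,4)@ 4/6 ok
Row 4: (4,1)% 2/2 ok · (4,2)% 3/3 ok · (4,3)% 2/4 ok · (4,4)@ 2/3 ok · (4,5)@ 3/3 ok · (4,6)@ 1/1 ok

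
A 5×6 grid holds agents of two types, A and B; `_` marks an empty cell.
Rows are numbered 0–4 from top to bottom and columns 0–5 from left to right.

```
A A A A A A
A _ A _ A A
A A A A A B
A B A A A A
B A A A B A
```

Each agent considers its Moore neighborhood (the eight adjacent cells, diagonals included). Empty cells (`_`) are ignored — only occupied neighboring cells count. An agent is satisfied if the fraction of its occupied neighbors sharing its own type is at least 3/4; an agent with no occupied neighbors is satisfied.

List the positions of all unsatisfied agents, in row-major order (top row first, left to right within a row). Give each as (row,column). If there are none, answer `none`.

(0,0)A 2/2 ✓
(0,1)A 4/4 ✓
(0,2)A 3/3 ✓
(0,3)A 4/4 ✓
(0,4)A 4/4 ✓
(0,5)A 3/3 ✓
(1,0)A 4/4 ✓
(1,2)A 6/6 ✓
(1,4)A 6/7 ✓
(1,5)A 4/5 ✓
(2,0)A 3/4 ✓
(2,1)A 6/7 ✓
(2,2)A 5/6 ✓
(2,3)A 7/7 ✓
(2,4)A 6/7 ✓
(2,5)B 0/5 ✗
(3,0)A 3/5 ✗
(3,1)B 1/8 ✗
(3,2)A 7/8 ✓
(3,3)A 7/8 ✓
(3,4)A 6/8 ✓
(3,5)A 3/5 ✗
(4,0)B 1/3 ✗
(4,1)A 3/5 ✗
(4,2)A 4/5 ✓
(4,3)A 4/5 ✓
(4,4)B 0/5 ✗
(4,5)A 2/3 ✗

(2,5), (3,0), (3,1), (3,5), (4,0), (4,1), (4,4), (4,5)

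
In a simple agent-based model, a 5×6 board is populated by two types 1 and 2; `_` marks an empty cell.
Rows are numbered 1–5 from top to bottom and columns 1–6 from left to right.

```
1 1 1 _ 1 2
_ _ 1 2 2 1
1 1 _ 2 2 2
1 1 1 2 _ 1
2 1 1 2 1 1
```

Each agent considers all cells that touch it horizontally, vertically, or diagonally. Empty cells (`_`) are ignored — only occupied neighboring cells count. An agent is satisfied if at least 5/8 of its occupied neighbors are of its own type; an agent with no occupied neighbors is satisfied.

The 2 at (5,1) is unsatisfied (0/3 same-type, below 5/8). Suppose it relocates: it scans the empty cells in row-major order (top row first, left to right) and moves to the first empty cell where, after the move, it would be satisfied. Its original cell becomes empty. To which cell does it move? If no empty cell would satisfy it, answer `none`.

Vacating (5,1). Empty cells in order:
  (1,4): 2/5 same-type → still unsatisfied.
  (2,1): 0/4 same-type → still unsatisfied.
  (2,2): 0/6 same-type → still unsatisfied.
  (3,3): 3/7 same-type → still unsatisfied.
  (4,5): 5/8 same-type → satisfied — stop here.

(4,5)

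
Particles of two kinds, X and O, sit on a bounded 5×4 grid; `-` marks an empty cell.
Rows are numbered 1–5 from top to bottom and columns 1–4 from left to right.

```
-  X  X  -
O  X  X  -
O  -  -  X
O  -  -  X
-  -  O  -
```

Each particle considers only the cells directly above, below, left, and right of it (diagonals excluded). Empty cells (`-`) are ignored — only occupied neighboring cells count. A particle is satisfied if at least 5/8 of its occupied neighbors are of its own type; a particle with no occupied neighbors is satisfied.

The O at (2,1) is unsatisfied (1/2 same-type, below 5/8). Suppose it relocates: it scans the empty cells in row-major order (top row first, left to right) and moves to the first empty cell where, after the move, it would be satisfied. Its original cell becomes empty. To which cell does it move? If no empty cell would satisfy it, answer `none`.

(4,2)

Vacating (2,1). Empty cells in order:
  (1,1): 0/1 same-type → still unsatisfied.
  (1,4): 0/1 same-type → still unsatisfied.
  (2,4): 0/2 same-type → still unsatisfied.
  (3,2): 1/2 same-type → still unsatisfied.
  (3,3): 0/2 same-type → still unsatisfied.
  (4,2): 1/1 same-type → satisfied — stop here.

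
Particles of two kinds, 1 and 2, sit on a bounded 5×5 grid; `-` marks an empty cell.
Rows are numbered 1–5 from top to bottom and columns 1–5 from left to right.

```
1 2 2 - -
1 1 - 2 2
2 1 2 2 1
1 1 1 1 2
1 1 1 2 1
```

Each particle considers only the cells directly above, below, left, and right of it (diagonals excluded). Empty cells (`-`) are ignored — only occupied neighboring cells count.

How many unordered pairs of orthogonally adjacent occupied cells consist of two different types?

16

Scan each occupied cell's neighbors to the right and below so each pair is counted once.
Row 1: 1(1,1)–2(1,2)≠ 1(1,1)–1(2,1)= 2(1,2)–2(1,3)= 2(1,2)–1(2,2)≠  → 2/4 unlike.
Row 2: 1(2,1)–1(2,2)= 1(2,1)–2(3,1)≠ 1(2,2)–1(3,2)= 2(2,4)–2(2,5)= 2(2,4)–2(3,4)= 2(2,5)–1(3,5)≠  → 2/6 unlike.
Row 3: 2(3,1)–1(3,2)≠ 2(3,1)–1(4,1)≠ 1(3,2)–2(3,3)≠ 1(3,2)–1(4,2)= 2(3,3)–2(3,4)= 2(3,3)–1(4,3)≠ 2(3,4)–1(3,5)≠ 2(3,4)–1(4,4)≠ 1(3,5)–2(4,5)≠  → 7/9 unlike.
Row 4: 1(4,1)–1(4,2)= 1(4,1)–1(5,1)= 1(4,2)–1(4,3)= 1(4,2)–1(5,2)= 1(4,3)–1(4,4)= 1(4,3)–1(5,3)= 1(4,4)–2(4,5)≠ 1(4,4)–2(5,4)≠ 2(4,5)–1(5,5)≠  → 3/9 unlike.
Row 5: 1(5,1)–1(5,2)= 1(5,2)–1(5,3)= 1(5,3)–2(5,4)≠ 2(5,4)–1(5,5)≠  → 2/4 unlike.
Total adjacent occupied pairs: 32; unlike-type pairs: 16.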